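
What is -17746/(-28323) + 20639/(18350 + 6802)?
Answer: 343635263/237460032 ≈ 1.4471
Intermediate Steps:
-17746/(-28323) + 20639/(18350 + 6802) = -17746*(-1/28323) + 20639/25152 = 17746/28323 + 20639*(1/25152) = 17746/28323 + 20639/25152 = 343635263/237460032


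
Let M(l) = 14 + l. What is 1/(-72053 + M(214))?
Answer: -1/71825 ≈ -1.3923e-5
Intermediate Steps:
1/(-72053 + M(214)) = 1/(-72053 + (14 + 214)) = 1/(-72053 + 228) = 1/(-71825) = -1/71825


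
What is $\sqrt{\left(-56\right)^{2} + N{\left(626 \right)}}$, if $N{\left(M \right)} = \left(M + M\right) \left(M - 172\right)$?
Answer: $2 \sqrt{142886} \approx 756.0$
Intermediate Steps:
$N{\left(M \right)} = 2 M \left(-172 + M\right)$
$\sqrt{\left(-56\right)^{2} + N{\left(626 \right)}} = \sqrt{\left(-56\right)^{2} + 2 \cdot 626 \left(-172 + 626\right)} = \sqrt{3136 + 2 \cdot 626 \cdot 454} = \sqrt{3136 + 568408} = \sqrt{571544} = 2 \sqrt{142886}$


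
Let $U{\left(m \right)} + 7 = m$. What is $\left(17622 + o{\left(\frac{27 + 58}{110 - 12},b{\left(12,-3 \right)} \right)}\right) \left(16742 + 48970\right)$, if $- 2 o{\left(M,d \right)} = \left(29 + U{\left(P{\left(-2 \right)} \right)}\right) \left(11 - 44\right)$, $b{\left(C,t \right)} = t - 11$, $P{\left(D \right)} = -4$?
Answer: $1177493328$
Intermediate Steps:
$b{\left(C,t \right)} = -11 + t$
$U{\left(m \right)} = -7 + m$
$o{\left(M,d \right)} = 297$ ($o{\left(M,d \right)} = - \frac{\left(29 - 11\right) \left(11 - 44\right)}{2} = - \frac{\left(29 - 11\right) \left(-33\right)}{2} = - \frac{18 \left(-33\right)}{2} = \left(- \frac{1}{2}\right) \left(-594\right) = 297$)
$\left(17622 + o{\left(\frac{27 + 58}{110 - 12},b{\left(12,-3 \right)} \right)}\right) \left(16742 + 48970\right) = \left(17622 + 297\right) \left(16742 + 48970\right) = 17919 \cdot 65712 = 1177493328$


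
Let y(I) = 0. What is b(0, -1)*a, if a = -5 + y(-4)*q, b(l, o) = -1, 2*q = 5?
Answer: 5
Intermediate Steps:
q = 5/2 (q = (½)*5 = 5/2 ≈ 2.5000)
a = -5 (a = -5 + 0*(5/2) = -5 + 0 = -5)
b(0, -1)*a = -1*(-5) = 5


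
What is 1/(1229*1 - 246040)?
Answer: -1/244811 ≈ -4.0848e-6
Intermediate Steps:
1/(1229*1 - 246040) = 1/(1229 - 246040) = 1/(-244811) = -1/244811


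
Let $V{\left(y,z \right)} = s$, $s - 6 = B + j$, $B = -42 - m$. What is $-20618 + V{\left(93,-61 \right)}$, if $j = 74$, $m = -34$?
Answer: $-20546$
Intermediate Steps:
$B = -8$ ($B = -42 - -34 = -42 + 34 = -8$)
$s = 72$ ($s = 6 + \left(-8 + 74\right) = 6 + 66 = 72$)
$V{\left(y,z \right)} = 72$
$-20618 + V{\left(93,-61 \right)} = -20618 + 72 = -20546$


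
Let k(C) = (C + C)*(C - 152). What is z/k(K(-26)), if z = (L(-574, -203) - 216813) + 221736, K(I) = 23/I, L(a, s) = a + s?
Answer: 467116/30475 ≈ 15.328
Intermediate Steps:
k(C) = 2*C*(-152 + C) (k(C) = (2*C)*(-152 + C) = 2*C*(-152 + C))
z = 4146 (z = ((-574 - 203) - 216813) + 221736 = (-777 - 216813) + 221736 = -217590 + 221736 = 4146)
z/k(K(-26)) = 4146/((2*(23/(-26))*(-152 + 23/(-26)))) = 4146/((2*(23*(-1/26))*(-152 + 23*(-1/26)))) = 4146/((2*(-23/26)*(-152 - 23/26))) = 4146/((2*(-23/26)*(-3975/26))) = 4146/(91425/338) = 4146*(338/91425) = 467116/30475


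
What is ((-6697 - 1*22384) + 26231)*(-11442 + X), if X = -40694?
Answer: 148587600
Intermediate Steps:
((-6697 - 1*22384) + 26231)*(-11442 + X) = ((-6697 - 1*22384) + 26231)*(-11442 - 40694) = ((-6697 - 22384) + 26231)*(-52136) = (-29081 + 26231)*(-52136) = -2850*(-52136) = 148587600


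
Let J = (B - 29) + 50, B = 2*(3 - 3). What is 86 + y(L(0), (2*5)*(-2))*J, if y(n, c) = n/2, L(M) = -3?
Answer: 109/2 ≈ 54.500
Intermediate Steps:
B = 0 (B = 2*0 = 0)
J = 21 (J = (0 - 29) + 50 = -29 + 50 = 21)
y(n, c) = n/2 (y(n, c) = n*(½) = n/2)
86 + y(L(0), (2*5)*(-2))*J = 86 + ((½)*(-3))*21 = 86 - 3/2*21 = 86 - 63/2 = 109/2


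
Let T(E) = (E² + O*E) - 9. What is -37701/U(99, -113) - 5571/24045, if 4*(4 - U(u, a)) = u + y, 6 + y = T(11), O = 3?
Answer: 201380301/296555 ≈ 679.07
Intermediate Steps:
T(E) = -9 + E² + 3*E (T(E) = (E² + 3*E) - 9 = -9 + E² + 3*E)
y = 139 (y = -6 + (-9 + 11² + 3*11) = -6 + (-9 + 121 + 33) = -6 + 145 = 139)
U(u, a) = -123/4 - u/4 (U(u, a) = 4 - (u + 139)/4 = 4 - (139 + u)/4 = 4 + (-139/4 - u/4) = -123/4 - u/4)
-37701/U(99, -113) - 5571/24045 = -37701/(-123/4 - ¼*99) - 5571/24045 = -37701/(-123/4 - 99/4) - 5571*1/24045 = -37701/(-111/2) - 1857/8015 = -37701*(-2/111) - 1857/8015 = 25134/37 - 1857/8015 = 201380301/296555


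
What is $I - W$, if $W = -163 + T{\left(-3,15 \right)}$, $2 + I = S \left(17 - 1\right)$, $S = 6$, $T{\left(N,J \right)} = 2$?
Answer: $255$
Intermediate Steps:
$I = 94$ ($I = -2 + 6 \left(17 - 1\right) = -2 + 6 \cdot 16 = -2 + 96 = 94$)
$W = -161$ ($W = -163 + 2 = -161$)
$I - W = 94 - -161 = 94 + 161 = 255$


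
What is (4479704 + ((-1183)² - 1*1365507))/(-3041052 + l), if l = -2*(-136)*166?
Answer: -2256843/1497950 ≈ -1.5066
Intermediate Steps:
l = 45152 (l = 272*166 = 45152)
(4479704 + ((-1183)² - 1*1365507))/(-3041052 + l) = (4479704 + ((-1183)² - 1*1365507))/(-3041052 + 45152) = (4479704 + (1399489 - 1365507))/(-2995900) = (4479704 + 33982)*(-1/2995900) = 4513686*(-1/2995900) = -2256843/1497950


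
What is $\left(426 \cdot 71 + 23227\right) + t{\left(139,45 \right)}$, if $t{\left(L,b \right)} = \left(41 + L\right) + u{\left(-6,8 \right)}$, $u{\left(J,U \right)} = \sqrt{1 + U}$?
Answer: $53656$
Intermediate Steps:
$t{\left(L,b \right)} = 44 + L$ ($t{\left(L,b \right)} = \left(41 + L\right) + \sqrt{1 + 8} = \left(41 + L\right) + \sqrt{9} = \left(41 + L\right) + 3 = 44 + L$)
$\left(426 \cdot 71 + 23227\right) + t{\left(139,45 \right)} = \left(426 \cdot 71 + 23227\right) + \left(44 + 139\right) = \left(30246 + 23227\right) + 183 = 53473 + 183 = 53656$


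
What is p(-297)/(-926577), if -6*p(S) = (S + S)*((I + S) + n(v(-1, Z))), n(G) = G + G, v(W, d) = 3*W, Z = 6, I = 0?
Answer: 3333/102953 ≈ 0.032374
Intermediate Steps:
n(G) = 2*G
p(S) = -S*(-6 + S)/3 (p(S) = -(S + S)*((0 + S) + 2*(3*(-1)))/6 = -2*S*(S + 2*(-3))/6 = -2*S*(S - 6)/6 = -2*S*(-6 + S)/6 = -S*(-6 + S)/3)
p(-297)/(-926577) = ((1/3)*(-297)*(6 - 1*(-297)))/(-926577) = ((1/3)*(-297)*(6 + 297))*(-1/926577) = ((1/3)*(-297)*303)*(-1/926577) = -29997*(-1/926577) = 3333/102953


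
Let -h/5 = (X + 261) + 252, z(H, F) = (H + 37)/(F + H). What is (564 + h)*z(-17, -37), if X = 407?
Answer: 40360/27 ≈ 1494.8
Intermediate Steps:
z(H, F) = (37 + H)/(F + H)
h = -4600 (h = -5*((407 + 261) + 252) = -5*(668 + 252) = -5*920 = -4600)
(564 + h)*z(-17, -37) = (564 - 4600)*((37 - 17)/(-37 - 17)) = -4036*20/(-54) = -(-2018)*20/27 = -4036*(-10/27) = 40360/27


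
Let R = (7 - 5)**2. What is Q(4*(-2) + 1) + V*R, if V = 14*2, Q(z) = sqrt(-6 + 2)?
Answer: 112 + 2*I ≈ 112.0 + 2.0*I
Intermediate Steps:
Q(z) = 2*I (Q(z) = sqrt(-4) = 2*I)
V = 28
R = 4 (R = 2**2 = 4)
Q(4*(-2) + 1) + V*R = 2*I + 28*4 = 2*I + 112 = 112 + 2*I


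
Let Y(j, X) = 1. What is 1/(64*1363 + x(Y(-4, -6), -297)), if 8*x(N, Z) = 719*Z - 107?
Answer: 4/242103 ≈ 1.6522e-5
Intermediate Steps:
x(N, Z) = -107/8 + 719*Z/8 (x(N, Z) = (719*Z - 107)/8 = (-107 + 719*Z)/8 = -107/8 + 719*Z/8)
1/(64*1363 + x(Y(-4, -6), -297)) = 1/(64*1363 + (-107/8 + (719/8)*(-297))) = 1/(87232 + (-107/8 - 213543/8)) = 1/(87232 - 106825/4) = 1/(242103/4) = 4/242103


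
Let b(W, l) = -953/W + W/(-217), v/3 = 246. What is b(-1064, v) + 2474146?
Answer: 81607422935/32984 ≈ 2.4742e+6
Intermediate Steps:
v = 738 (v = 3*246 = 738)
b(W, l) = -953/W - W/217 (b(W, l) = -953/W + W*(-1/217) = -953/W - W/217)
b(-1064, v) + 2474146 = (-953/(-1064) - 1/217*(-1064)) + 2474146 = (-953*(-1/1064) + 152/31) + 2474146 = (953/1064 + 152/31) + 2474146 = 191271/32984 + 2474146 = 81607422935/32984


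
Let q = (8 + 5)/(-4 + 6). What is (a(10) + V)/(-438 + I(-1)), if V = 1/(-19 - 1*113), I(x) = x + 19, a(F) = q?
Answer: -857/55440 ≈ -0.015458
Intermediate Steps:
q = 13/2 ≈ 6.5000
a(F) = 13/2
I(x) = 19 + x
V = -1/132 (V = 1/(-19 - 113) = 1/(-132) = -1/132 ≈ -0.0075758)
(a(10) + V)/(-438 + I(-1)) = (13/2 - 1/132)/(-438 + (19 - 1)) = 857/(132*(-438 + 18)) = (857/132)/(-420) = (857/132)*(-1/420) = -857/55440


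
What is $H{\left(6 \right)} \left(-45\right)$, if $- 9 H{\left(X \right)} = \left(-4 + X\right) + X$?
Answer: $40$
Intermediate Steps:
$H{\left(X \right)} = \frac{4}{9} - \frac{2 X}{9}$ ($H{\left(X \right)} = - \frac{\left(-4 + X\right) + X}{9} = - \frac{-4 + 2 X}{9} = \frac{4}{9} - \frac{2 X}{9}$)
$H{\left(6 \right)} \left(-45\right) = \left(\frac{4}{9} - \frac{4}{3}\right) \left(-45\right) = \left(- \frac{8}{9}\right) \left(-45\right) = 40$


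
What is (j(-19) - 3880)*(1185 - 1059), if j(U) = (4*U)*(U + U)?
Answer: -124992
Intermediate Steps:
j(U) = 8*U² (j(U) = (4*U)*(2*U) = 8*U²)
(j(-19) - 3880)*(1185 - 1059) = (8*(-19)² - 3880)*(1185 - 1059) = (8*361 - 3880)*126 = (2888 - 3880)*126 = -992*126 = -124992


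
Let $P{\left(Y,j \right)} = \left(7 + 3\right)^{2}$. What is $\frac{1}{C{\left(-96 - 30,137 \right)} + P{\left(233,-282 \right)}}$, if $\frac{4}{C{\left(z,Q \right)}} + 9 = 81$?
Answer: $\frac{18}{1801} \approx 0.0099944$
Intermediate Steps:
$C{\left(z,Q \right)} = \frac{1}{18}$ ($C{\left(z,Q \right)} = \frac{4}{-9 + 81} = \frac{4}{72} = 4 \cdot \frac{1}{72} = \frac{1}{18}$)
$P{\left(Y,j \right)} = 100$ ($P{\left(Y,j \right)} = 10^{2} = 100$)
$\frac{1}{C{\left(-96 - 30,137 \right)} + P{\left(233,-282 \right)}} = \frac{1}{\frac{1}{18} + 100} = \frac{1}{\frac{1801}{18}} = \frac{18}{1801}$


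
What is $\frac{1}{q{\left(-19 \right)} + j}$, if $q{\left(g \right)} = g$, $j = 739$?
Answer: $\frac{1}{720} \approx 0.0013889$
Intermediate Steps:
$\frac{1}{q{\left(-19 \right)} + j} = \frac{1}{-19 + 739} = \frac{1}{720}$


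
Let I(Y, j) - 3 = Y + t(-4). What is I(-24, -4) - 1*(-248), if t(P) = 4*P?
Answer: 211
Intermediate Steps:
I(Y, j) = -13 + Y (I(Y, j) = 3 + (Y + 4*(-4)) = 3 + (Y - 16) = 3 + (-16 + Y) = -13 + Y)
I(-24, -4) - 1*(-248) = (-13 - 24) - 1*(-248) = -37 + 248 = 211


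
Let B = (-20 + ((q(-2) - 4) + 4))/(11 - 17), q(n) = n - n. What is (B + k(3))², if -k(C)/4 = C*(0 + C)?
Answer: 9604/9 ≈ 1067.1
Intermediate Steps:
q(n) = 0
B = 10/3 (B = (-20 + ((0 - 4) + 4))/(11 - 17) = (-20 + (-4 + 4))/(-6) = (-20 + 0)*(-⅙) = -20*(-⅙) = 10/3 ≈ 3.3333)
k(C) = -4*C² (k(C) = -4*C*(0 + C) = -4*C*C = -4*C²)
(B + k(3))² = (10/3 - 4*3²)² = (10/3 - 4*9)² = (10/3 - 36)² = (-98/3)² = 9604/9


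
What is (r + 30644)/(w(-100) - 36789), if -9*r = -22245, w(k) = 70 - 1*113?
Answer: -99347/110496 ≈ -0.89910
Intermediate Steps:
w(k) = -43 (w(k) = 70 - 113 = -43)
r = 7415/3 (r = -⅑*(-22245) = 7415/3 ≈ 2471.7)
(r + 30644)/(w(-100) - 36789) = (7415/3 + 30644)/(-43 - 36789) = (99347/3)/(-36832) = (99347/3)*(-1/36832) = -99347/110496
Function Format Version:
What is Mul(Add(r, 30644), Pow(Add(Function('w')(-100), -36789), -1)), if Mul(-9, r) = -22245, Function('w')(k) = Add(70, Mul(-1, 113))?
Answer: Rational(-99347, 110496) ≈ -0.89910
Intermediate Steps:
Function('w')(k) = -43 (Function('w')(k) = Add(70, -113) = -43)
r = Rational(7415, 3) (r = Mul(Rational(-1, 9), -22245) = Rational(7415, 3) ≈ 2471.7)
Mul(Add(r, 30644), Pow(Add(Function('w')(-100), -36789), -1)) = Mul(Add(Rational(7415, 3), 30644), Pow(Add(-43, -36789), -1)) = Mul(Rational(99347, 3), Pow(-36832, -1)) = Mul(Rational(99347, 3), Rational(-1, 36832)) = Rational(-99347, 110496)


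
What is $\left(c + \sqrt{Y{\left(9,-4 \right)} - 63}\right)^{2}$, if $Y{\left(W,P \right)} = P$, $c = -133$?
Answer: $\left(133 - i \sqrt{67}\right)^{2} \approx 17622.0 - 2177.3 i$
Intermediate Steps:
$\left(c + \sqrt{Y{\left(9,-4 \right)} - 63}\right)^{2} = \left(-133 + \sqrt{-4 - 63}\right)^{2} = \left(-133 + \sqrt{-67}\right)^{2} = \left(-133 + i \sqrt{67}\right)^{2}$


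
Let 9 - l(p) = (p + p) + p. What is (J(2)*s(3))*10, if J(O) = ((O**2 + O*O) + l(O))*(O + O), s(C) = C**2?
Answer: 3960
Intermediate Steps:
l(p) = 9 - 3*p (l(p) = 9 - ((p + p) + p) = 9 - (2*p + p) = 9 - 3*p)
J(O) = 2*O*(9 - 3*O + 2*O**2) (J(O) = ((O**2 + O*O) + (9 - 3*O))*(O + O) = ((O**2 + O**2) + (9 - 3*O))*(2*O) = (2*O**2 + (9 - 3*O))*(2*O) = (9 - 3*O + 2*O**2)*(2*O) = 2*O*(9 - 3*O + 2*O**2))
(J(2)*s(3))*10 = ((2*2*(9 - 3*2 + 2*2**2))*3**2)*10 = ((2*2*(9 - 6 + 2*4))*9)*10 = ((2*2*(9 - 6 + 8))*9)*10 = ((2*2*11)*9)*10 = (44*9)*10 = 396*10 = 3960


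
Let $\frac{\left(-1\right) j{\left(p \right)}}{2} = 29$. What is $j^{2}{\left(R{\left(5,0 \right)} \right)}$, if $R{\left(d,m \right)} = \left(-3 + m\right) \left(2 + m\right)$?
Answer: $3364$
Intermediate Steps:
$j{\left(p \right)} = -58$ ($j{\left(p \right)} = \left(-2\right) 29 = -58$)
$j^{2}{\left(R{\left(5,0 \right)} \right)} = \left(-58\right)^{2} = 3364$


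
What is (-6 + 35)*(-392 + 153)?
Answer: -6931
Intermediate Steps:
(-6 + 35)*(-392 + 153) = 29*(-239) = -6931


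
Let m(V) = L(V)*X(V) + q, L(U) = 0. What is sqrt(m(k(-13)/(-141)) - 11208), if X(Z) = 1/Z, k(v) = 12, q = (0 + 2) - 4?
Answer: I*sqrt(11210) ≈ 105.88*I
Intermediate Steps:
q = -2 (q = 2 - 4 = -2)
X(Z) = 1/Z
m(V) = -2 (m(V) = 0/V - 2 = 0 - 2 = -2)
sqrt(m(k(-13)/(-141)) - 11208) = sqrt(-2 - 11208) = sqrt(-11210) = I*sqrt(11210)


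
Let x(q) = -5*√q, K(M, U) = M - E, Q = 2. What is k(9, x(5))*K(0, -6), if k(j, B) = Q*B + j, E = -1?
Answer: 9 - 10*√5 ≈ -13.361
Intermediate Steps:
K(M, U) = 1 + M (K(M, U) = M - 1*(-1) = M + 1 = 1 + M)
k(j, B) = j + 2*B (k(j, B) = 2*B + j = j + 2*B)
k(9, x(5))*K(0, -6) = (9 + 2*(-5*√5))*(1 + 0) = (9 - 10*√5)*1 = 9 - 10*√5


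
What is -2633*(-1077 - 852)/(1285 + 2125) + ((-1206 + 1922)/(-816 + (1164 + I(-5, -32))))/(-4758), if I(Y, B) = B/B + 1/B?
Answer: 134931677360741/90591059130 ≈ 1489.5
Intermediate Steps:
I(Y, B) = 1 + 1/B
-2633*(-1077 - 852)/(1285 + 2125) + ((-1206 + 1922)/(-816 + (1164 + I(-5, -32))))/(-4758) = -2633*(-1077 - 852)/(1285 + 2125) + ((-1206 + 1922)/(-816 + (1164 + (1 - 32)/(-32))))/(-4758) = -2633/(3410/(-1929)) + (716/(-816 + (1164 - 1/32*(-31))))*(-1/4758) = -2633/(3410*(-1/1929)) + (716/(-816 + (1164 + 31/32)))*(-1/4758) = -2633/(-3410/1929) + (716/(-816 + 37279/32))*(-1/4758) = -2633*(-1929/3410) + (716/(11167/32))*(-1/4758) = 5079057/3410 + (716*(32/11167))*(-1/4758) = 5079057/3410 + (22912/11167)*(-1/4758) = 5079057/3410 - 11456/26566293 = 134931677360741/90591059130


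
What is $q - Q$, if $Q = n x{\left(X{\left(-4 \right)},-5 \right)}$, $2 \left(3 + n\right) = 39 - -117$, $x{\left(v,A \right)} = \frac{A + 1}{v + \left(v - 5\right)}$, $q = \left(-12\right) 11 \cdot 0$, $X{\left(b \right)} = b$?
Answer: $- \frac{300}{13} \approx -23.077$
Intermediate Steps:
$q = 0$ ($q = \left(-132\right) 0 = 0$)
$x{\left(v,A \right)} = \frac{1 + A}{-5 + 2 v}$ ($x{\left(v,A \right)} = \frac{1 + A}{v + \left(-5 + v\right)} = \frac{1 + A}{-5 + 2 v}$)
$n = 75$ ($n = -3 + \frac{39 - -117}{2} = -3 + \frac{39 + 117}{2} = -3 + \frac{1}{2} \cdot 156 = -3 + 78 = 75$)
$Q = \frac{300}{13}$ ($Q = 75 \frac{1 - 5}{-5 + 2 \left(-4\right)} = 75 \frac{1}{-5 - 8} \left(-4\right) = 75 \frac{1}{-13} \left(-4\right) = 75 \left(\left(- \frac{1}{13}\right) \left(-4\right)\right) = 75 \cdot \frac{4}{13} = \frac{300}{13} \approx 23.077$)
$q - Q = 0 - \frac{300}{13} = - \frac{300}{13}$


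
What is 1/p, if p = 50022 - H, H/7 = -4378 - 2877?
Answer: 1/100807 ≈ 9.9200e-6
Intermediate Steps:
H = -50785 (H = 7*(-4378 - 2877) = 7*(-7255) = -50785)
p = 100807 (p = 50022 - 1*(-50785) = 50022 + 50785 = 100807)
1/p = 1/100807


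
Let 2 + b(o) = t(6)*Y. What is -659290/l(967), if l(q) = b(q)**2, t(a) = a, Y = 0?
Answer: -329645/2 ≈ -1.6482e+5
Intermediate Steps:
b(o) = -2 (b(o) = -2 + 6*0 = -2 + 0 = -2)
l(q) = 4 (l(q) = (-2)**2 = 4)
-659290/l(967) = -659290/4 = -659290*1/4 = -329645/2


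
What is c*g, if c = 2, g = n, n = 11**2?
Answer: 242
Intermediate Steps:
n = 121
g = 121
c*g = 2*121 = 242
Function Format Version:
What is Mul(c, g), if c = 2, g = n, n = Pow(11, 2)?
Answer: 242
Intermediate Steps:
n = 121
g = 121
Mul(c, g) = Mul(2, 121) = 242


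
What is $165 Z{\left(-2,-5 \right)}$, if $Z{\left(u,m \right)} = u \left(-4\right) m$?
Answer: $-6600$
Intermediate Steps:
$Z{\left(u,m \right)} = - 4 m u$ ($Z{\left(u,m \right)} = - 4 u m = - 4 m u$)
$165 Z{\left(-2,-5 \right)} = 165 \left(\left(-4\right) \left(-5\right) \left(-2\right)\right) = 165 \left(-40\right) = -6600$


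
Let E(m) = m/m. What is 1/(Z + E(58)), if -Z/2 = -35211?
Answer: 1/70423 ≈ 1.4200e-5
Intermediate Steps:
Z = 70422 (Z = -2*(-35211) = 70422)
E(m) = 1
1/(Z + E(58)) = 1/(70422 + 1) = 1/70423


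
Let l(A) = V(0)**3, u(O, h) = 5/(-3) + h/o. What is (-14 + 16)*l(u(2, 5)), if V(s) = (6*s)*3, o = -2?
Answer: 0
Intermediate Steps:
V(s) = 18*s
u(O, h) = -5/3 - h/2 (u(O, h) = 5/(-3) + h/(-2) = 5*(-1/3) + h*(-1/2) = -5/3 - h/2)
l(A) = 0 (l(A) = (18*0)**3 = 0**3 = 0)
(-14 + 16)*l(u(2, 5)) = (-14 + 16)*0 = 2*0 = 0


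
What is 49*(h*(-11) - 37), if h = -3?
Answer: -196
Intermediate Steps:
49*(h*(-11) - 37) = 49*(-3*(-11) - 37) = 49*(33 - 37) = 49*(-4) = -196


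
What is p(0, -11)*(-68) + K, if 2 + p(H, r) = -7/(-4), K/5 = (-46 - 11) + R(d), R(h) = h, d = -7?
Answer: -303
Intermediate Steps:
K = -320 (K = 5*((-46 - 11) - 7) = 5*(-57 - 7) = 5*(-64) = -320)
p(H, r) = -1/4 (p(H, r) = -2 - 7/(-4) = -2 - 7*(-1/4) = -2 + 7/4 = -1/4)
p(0, -11)*(-68) + K = -1/4*(-68) - 320 = 17 - 320 = -303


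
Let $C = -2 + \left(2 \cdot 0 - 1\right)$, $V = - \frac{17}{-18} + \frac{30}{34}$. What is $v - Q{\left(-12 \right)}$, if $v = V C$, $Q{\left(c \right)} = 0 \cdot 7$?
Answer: $- \frac{559}{102} \approx -5.4804$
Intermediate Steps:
$Q{\left(c \right)} = 0$
$V = \frac{559}{306}$ ($V = \left(-17\right) \left(- \frac{1}{18}\right) + 30 \cdot \frac{1}{34} = \frac{17}{18} + \frac{15}{17} = \frac{559}{306} \approx 1.8268$)
$C = -3$ ($C = -2 + \left(0 - 1\right) = -2 - 1 = -3$)
$v = - \frac{559}{102}$ ($v = \frac{559}{306} \left(-3\right) = - \frac{559}{102} \approx -5.4804$)
$v - Q{\left(-12 \right)} = - \frac{559}{102} - 0 = - \frac{559}{102} + 0 = - \frac{559}{102}$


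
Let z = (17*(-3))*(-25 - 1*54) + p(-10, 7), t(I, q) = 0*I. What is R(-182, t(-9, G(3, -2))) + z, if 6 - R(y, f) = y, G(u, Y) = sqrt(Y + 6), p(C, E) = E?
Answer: 4224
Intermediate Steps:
G(u, Y) = sqrt(6 + Y)
t(I, q) = 0
R(y, f) = 6 - y
z = 4036 (z = (17*(-3))*(-25 - 1*54) + 7 = -51*(-25 - 54) + 7 = -51*(-79) + 7 = 4029 + 7 = 4036)
R(-182, t(-9, G(3, -2))) + z = (6 - 1*(-182)) + 4036 = (6 + 182) + 4036 = 188 + 4036 = 4224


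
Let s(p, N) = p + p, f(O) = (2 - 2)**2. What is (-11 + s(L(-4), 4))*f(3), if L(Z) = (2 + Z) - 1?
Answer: 0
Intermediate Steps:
f(O) = 0 (f(O) = 0**2 = 0)
L(Z) = 1 + Z
s(p, N) = 2*p
(-11 + s(L(-4), 4))*f(3) = (-11 + 2*(1 - 4))*0 = (-11 + 2*(-3))*0 = (-11 - 6)*0 = -17*0 = 0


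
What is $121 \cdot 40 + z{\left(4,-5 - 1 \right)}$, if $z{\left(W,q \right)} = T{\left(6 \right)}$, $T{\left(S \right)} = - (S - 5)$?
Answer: $4839$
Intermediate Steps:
$T{\left(S \right)} = 5 - S$ ($T{\left(S \right)} = - (-5 + S) = 5 - S$)
$z{\left(W,q \right)} = -1$ ($z{\left(W,q \right)} = 5 - 6 = -1$)
$121 \cdot 40 + z{\left(4,-5 - 1 \right)} = 121 \cdot 40 - 1 = 4840 - 1 = 4839$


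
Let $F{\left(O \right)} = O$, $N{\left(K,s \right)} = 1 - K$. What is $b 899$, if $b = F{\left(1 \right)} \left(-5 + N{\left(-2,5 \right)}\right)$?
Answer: $-1798$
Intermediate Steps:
$b = -2$ ($b = 1 \left(-5 + \left(1 - -2\right)\right) = 1 \left(-5 + \left(1 + 2\right)\right) = 1 \left(-5 + 3\right) = 1 \left(-2\right) = -2$)
$b 899 = \left(-2\right) 899 = -1798$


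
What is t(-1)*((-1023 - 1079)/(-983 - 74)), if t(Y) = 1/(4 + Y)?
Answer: 2102/3171 ≈ 0.66288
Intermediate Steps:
t(-1)*((-1023 - 1079)/(-983 - 74)) = ((-1023 - 1079)/(-983 - 74))/(4 - 1) = (-2102/(-1057))/3 = (-2102*(-1/1057))/3 = (1/3)*(2102/1057) = 2102/3171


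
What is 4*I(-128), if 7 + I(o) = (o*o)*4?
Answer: 262116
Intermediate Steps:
I(o) = -7 + 4*o**2 (I(o) = -7 + (o*o)*4 = -7 + o**2*4 = -7 + 4*o**2)
4*I(-128) = 4*(-7 + 4*(-128)**2) = 4*(-7 + 4*16384) = 4*(-7 + 65536) = 4*65529 = 262116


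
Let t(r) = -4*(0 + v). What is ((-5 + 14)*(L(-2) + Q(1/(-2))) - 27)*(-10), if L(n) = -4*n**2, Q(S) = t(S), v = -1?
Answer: 1350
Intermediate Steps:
t(r) = 4 (t(r) = -4*(0 - 1) = -4*(-1) = 4)
Q(S) = 4
((-5 + 14)*(L(-2) + Q(1/(-2))) - 27)*(-10) = ((-5 + 14)*(-4*(-2)**2 + 4) - 27)*(-10) = (9*(-4*4 + 4) - 27)*(-10) = (9*(-16 + 4) - 27)*(-10) = (9*(-12) - 27)*(-10) = (-108 - 27)*(-10) = -135*(-10) = 1350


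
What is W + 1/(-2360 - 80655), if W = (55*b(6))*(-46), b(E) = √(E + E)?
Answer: -1/83015 - 5060*√3 ≈ -8764.2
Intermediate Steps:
b(E) = √2*√E (b(E) = √(2*E) = √2*√E)
W = -5060*√3 (W = (55*(√2*√6))*(-46) = (55*(2*√3))*(-46) = (110*√3)*(-46) = -5060*√3 ≈ -8764.2)
W + 1/(-2360 - 80655) = -5060*√3 + 1/(-2360 - 80655) = -5060*√3 + 1/(-83015) = -5060*√3 - 1/83015 = -1/83015 - 5060*√3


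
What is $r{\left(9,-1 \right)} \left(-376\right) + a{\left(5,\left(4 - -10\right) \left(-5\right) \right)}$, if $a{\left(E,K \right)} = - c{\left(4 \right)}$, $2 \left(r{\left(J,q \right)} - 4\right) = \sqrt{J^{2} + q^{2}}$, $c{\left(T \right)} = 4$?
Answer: $-1508 - 188 \sqrt{82} \approx -3210.4$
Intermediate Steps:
$r{\left(J,q \right)} = 4 + \frac{\sqrt{J^{2} + q^{2}}}{2}$
$a{\left(E,K \right)} = -4$ ($a{\left(E,K \right)} = \left(-1\right) 4 = -4$)
$r{\left(9,-1 \right)} \left(-376\right) + a{\left(5,\left(4 - -10\right) \left(-5\right) \right)} = \left(4 + \frac{\sqrt{9^{2} + \left(-1\right)^{2}}}{2}\right) \left(-376\right) - 4 = \left(4 + \frac{\sqrt{81 + 1}}{2}\right) \left(-376\right) - 4 = \left(4 + \frac{\sqrt{82}}{2}\right) \left(-376\right) - 4 = \left(-1504 - 188 \sqrt{82}\right) - 4 = -1508 - 188 \sqrt{82}$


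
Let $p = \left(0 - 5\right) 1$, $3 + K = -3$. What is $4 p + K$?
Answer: $-26$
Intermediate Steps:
$K = -6$ ($K = -3 - 3 = -6$)
$p = -5$ ($p = \left(-5\right) 1 = -5$)
$4 p + K = 4 \left(-5\right) - 6 = -20 - 6 = -26$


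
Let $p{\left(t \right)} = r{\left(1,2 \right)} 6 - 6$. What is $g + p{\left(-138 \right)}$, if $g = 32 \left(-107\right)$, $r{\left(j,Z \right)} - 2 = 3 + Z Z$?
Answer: $-3376$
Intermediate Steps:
$r{\left(j,Z \right)} = 5 + Z^{2}$ ($r{\left(j,Z \right)} = 2 + \left(3 + Z Z\right) = 2 + \left(3 + Z^{2}\right) = 5 + Z^{2}$)
$g = -3424$
$p{\left(t \right)} = 48$ ($p{\left(t \right)} = \left(5 + 2^{2}\right) 6 - 6 = \left(5 + 4\right) 6 - 6 = 9 \cdot 6 - 6 = 54 - 6 = 48$)
$g + p{\left(-138 \right)} = -3424 + 48 = -3376$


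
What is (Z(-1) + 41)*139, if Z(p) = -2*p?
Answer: 5977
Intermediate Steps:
(Z(-1) + 41)*139 = (-2*(-1) + 41)*139 = (2 + 41)*139 = 43*139 = 5977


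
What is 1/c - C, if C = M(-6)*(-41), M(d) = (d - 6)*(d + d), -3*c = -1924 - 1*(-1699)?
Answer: 442801/75 ≈ 5904.0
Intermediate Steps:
c = 75 (c = -(-1924 - 1*(-1699))/3 = -(-1924 + 1699)/3 = -⅓*(-225) = 75)
M(d) = 2*d*(-6 + d) (M(d) = (-6 + d)*(2*d) = 2*d*(-6 + d))
C = -5904 (C = (2*(-6)*(-6 - 6))*(-41) = (2*(-6)*(-12))*(-41) = 144*(-41) = -5904)
1/c - C = 1/75 - 1*(-5904) = 1/75 + 5904 = 442801/75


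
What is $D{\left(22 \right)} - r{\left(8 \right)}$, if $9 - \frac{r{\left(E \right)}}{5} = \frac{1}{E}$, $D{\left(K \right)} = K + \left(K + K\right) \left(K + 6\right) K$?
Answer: $\frac{216653}{8} \approx 27082.0$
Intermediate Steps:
$D{\left(K \right)} = K + 2 K^{2} \left(6 + K\right)$ ($D{\left(K \right)} = K + 2 K \left(6 + K\right) K = K + 2 K^{2} \left(6 + K\right)$)
$r{\left(E \right)} = 45 - \frac{5}{E}$
$D{\left(22 \right)} - r{\left(8 \right)} = 22 \left(1 + 2 \cdot 22^{2} + 12 \cdot 22\right) - \left(45 - \frac{5}{8}\right) = 22 \left(1 + 2 \cdot 484 + 264\right) - \left(45 - \frac{5}{8}\right) = 22 \left(1 + 968 + 264\right) - \left(45 - \frac{5}{8}\right) = 22 \cdot 1233 - \frac{355}{8} = 27126 - \frac{355}{8} = \frac{216653}{8}$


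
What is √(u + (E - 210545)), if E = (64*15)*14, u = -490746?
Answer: I*√687851 ≈ 829.37*I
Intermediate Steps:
E = 13440 (E = 960*14 = 13440)
√(u + (E - 210545)) = √(-490746 + (13440 - 210545)) = √(-490746 - 197105) = √(-687851) = I*√687851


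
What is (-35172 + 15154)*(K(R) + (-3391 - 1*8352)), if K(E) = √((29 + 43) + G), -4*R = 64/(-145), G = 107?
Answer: 235071374 - 20018*√179 ≈ 2.3480e+8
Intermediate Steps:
R = 16/145 (R = -16/(-145) = -16*(-1)/145 = -¼*(-64/145) = 16/145 ≈ 0.11034)
K(E) = √179 (K(E) = √((29 + 43) + 107) = √(72 + 107) = √179)
(-35172 + 15154)*(K(R) + (-3391 - 1*8352)) = (-35172 + 15154)*(√179 + (-3391 - 1*8352)) = -20018*(√179 + (-3391 - 8352)) = -20018*(√179 - 11743) = -20018*(-11743 + √179) = 235071374 - 20018*√179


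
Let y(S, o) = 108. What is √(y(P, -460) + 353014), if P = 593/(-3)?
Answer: √353122 ≈ 594.24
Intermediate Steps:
P = -593/3 (P = 593*(-⅓) = -593/3 ≈ -197.67)
√(y(P, -460) + 353014) = √(108 + 353014) = √353122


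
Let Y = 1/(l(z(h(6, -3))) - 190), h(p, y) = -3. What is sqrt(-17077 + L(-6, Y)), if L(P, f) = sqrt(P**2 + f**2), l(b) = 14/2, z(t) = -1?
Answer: sqrt(-571891653 + 183*sqrt(1205605))/183 ≈ 130.66*I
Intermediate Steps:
l(b) = 7 (l(b) = 14*(1/2) = 7)
Y = -1/183 (Y = 1/(7 - 190) = 1/(-183) = -1/183 ≈ -0.0054645)
sqrt(-17077 + L(-6, Y)) = sqrt(-17077 + sqrt((-6)**2 + (-1/183)**2)) = sqrt(-17077 + sqrt(36 + 1/33489)) = sqrt(-17077 + sqrt(1205605/33489)) = sqrt(-17077 + sqrt(1205605)/183)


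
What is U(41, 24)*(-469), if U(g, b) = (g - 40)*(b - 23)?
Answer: -469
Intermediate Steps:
U(g, b) = (-40 + g)*(-23 + b)
U(41, 24)*(-469) = (920 - 40*24 - 23*41 + 24*41)*(-469) = (920 - 960 - 943 + 984)*(-469) = 1*(-469) = -469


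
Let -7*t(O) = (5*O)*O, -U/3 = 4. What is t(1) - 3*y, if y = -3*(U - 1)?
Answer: -824/7 ≈ -117.71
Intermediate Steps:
U = -12 (U = -3*4 = -12)
t(O) = -5*O**2/7 (t(O) = -5*O*O/7 = -5*O**2/7)
y = 39 (y = -3*(-12 - 1) = -3*(-13) = 39)
t(1) - 3*y = -5/7*1**2 - 3*39 = -5/7*1 - 117 = -5/7 - 117 = -824/7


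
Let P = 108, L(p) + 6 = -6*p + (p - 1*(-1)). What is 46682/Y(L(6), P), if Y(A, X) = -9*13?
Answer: -46682/117 ≈ -398.99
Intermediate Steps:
L(p) = -5 - 5*p (L(p) = -6 + (-6*p + (p - 1*(-1))) = -6 + (-6*p + (p + 1)) = -6 + (-6*p + (1 + p)) = -6 + (1 - 5*p) = -5 - 5*p)
Y(A, X) = -117 (Y(A, X) = -1*117 = -117)
46682/Y(L(6), P) = 46682/(-117) = 46682*(-1/117) = -46682/117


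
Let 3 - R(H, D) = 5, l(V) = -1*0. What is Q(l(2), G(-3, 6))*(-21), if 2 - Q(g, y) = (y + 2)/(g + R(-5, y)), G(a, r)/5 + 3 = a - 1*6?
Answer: 567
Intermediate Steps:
G(a, r) = -45 + 5*a (G(a, r) = -15 + 5*(a - 1*6) = -15 + 5*(a - 6) = -15 + 5*(-6 + a) = -15 + (-30 + 5*a) = -45 + 5*a)
l(V) = 0
R(H, D) = -2 (R(H, D) = 3 - 1*5 = 3 - 5 = -2)
Q(g, y) = 2 - (2 + y)/(-2 + g) (Q(g, y) = 2 - (y + 2)/(g - 2) = 2 - (2 + y)/(-2 + g))
Q(l(2), G(-3, 6))*(-21) = ((-6 - (-45 + 5*(-3)) + 2*0)/(-2 + 0))*(-21) = ((-6 - (-45 - 15) + 0)/(-2))*(-21) = -(-6 - 1*(-60) + 0)/2*(-21) = -(-6 + 60 + 0)/2*(-21) = -1/2*54*(-21) = -27*(-21) = 567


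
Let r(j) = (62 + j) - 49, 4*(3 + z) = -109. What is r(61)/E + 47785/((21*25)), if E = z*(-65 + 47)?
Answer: 3474371/38115 ≈ 91.155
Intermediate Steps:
z = -121/4 (z = -3 + (¼)*(-109) = -3 - 109/4 = -121/4 ≈ -30.250)
E = 1089/2 (E = -121*(-65 + 47)/4 = -121/4*(-18) = 1089/2 ≈ 544.50)
r(j) = 13 + j
r(61)/E + 47785/((21*25)) = (13 + 61)/(1089/2) + 47785/((21*25)) = 74*(2/1089) + 47785/525 = 148/1089 + 47785*(1/525) = 148/1089 + 9557/105 = 3474371/38115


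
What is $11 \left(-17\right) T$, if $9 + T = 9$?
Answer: $0$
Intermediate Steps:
$T = 0$ ($T = -9 + 9 = 0$)
$11 \left(-17\right) T = 11 \left(-17\right) 0 = \left(-187\right) 0 = 0$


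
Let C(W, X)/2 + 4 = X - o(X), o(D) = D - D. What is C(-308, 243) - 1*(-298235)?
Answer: 298713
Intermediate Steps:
o(D) = 0
C(W, X) = -8 + 2*X (C(W, X) = -8 + 2*(X - 1*0) = -8 + 2*(X + 0) = -8 + 2*X)
C(-308, 243) - 1*(-298235) = (-8 + 2*243) - 1*(-298235) = (-8 + 486) + 298235 = 478 + 298235 = 298713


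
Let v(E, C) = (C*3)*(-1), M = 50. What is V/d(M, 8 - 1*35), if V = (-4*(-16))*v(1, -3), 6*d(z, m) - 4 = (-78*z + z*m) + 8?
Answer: -64/97 ≈ -0.65979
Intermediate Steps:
d(z, m) = 2 - 13*z + m*z/6 (d(z, m) = ⅔ + ((-78*z + z*m) + 8)/6 = ⅔ + ((-78*z + m*z) + 8)/6 = ⅔ + (8 - 78*z + m*z)/6 = ⅔ + (4/3 - 13*z + m*z/6) = 2 - 13*z + m*z/6)
v(E, C) = -3*C (v(E, C) = (3*C)*(-1) = -3*C)
V = 576 (V = (-4*(-16))*(-3*(-3)) = 64*9 = 576)
V/d(M, 8 - 1*35) = 576/(2 - 13*50 + (⅙)*(8 - 1*35)*50) = 576/(2 - 650 + (⅙)*(8 - 35)*50) = 576/(2 - 650 + (⅙)*(-27)*50) = 576/(2 - 650 - 225) = 576/(-873) = 576*(-1/873) = -64/97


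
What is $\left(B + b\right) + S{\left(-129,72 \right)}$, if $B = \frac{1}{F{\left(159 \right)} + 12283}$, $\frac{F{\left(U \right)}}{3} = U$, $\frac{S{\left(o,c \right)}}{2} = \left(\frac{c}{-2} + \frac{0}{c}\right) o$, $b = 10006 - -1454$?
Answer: $\frac{264744481}{12760} \approx 20748.0$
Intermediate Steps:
$b = 11460$ ($b = 10006 + 1454 = 11460$)
$S{\left(o,c \right)} = - c o$ ($S{\left(o,c \right)} = 2 \left(\frac{c}{-2} + \frac{0}{c}\right) o = 2 \left(c \left(- \frac{1}{2}\right) + 0\right) o = 2 \left(- \frac{c}{2} + 0\right) o = 2 - \frac{c}{2} o = 2 \left(- \frac{c o}{2}\right) = - c o$)
$F{\left(U \right)} = 3 U$
$B = \frac{1}{12760}$ ($B = \frac{1}{3 \cdot 159 + 12283} = \frac{1}{477 + 12283} = \frac{1}{12760} \approx 7.837 \cdot 10^{-5}$)
$\left(B + b\right) + S{\left(-129,72 \right)} = \left(\frac{1}{12760} + 11460\right) - 72 \left(-129\right) = \frac{146229601}{12760} + 9288 = \frac{264744481}{12760}$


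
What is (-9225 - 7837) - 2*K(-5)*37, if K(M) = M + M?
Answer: -16322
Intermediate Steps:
K(M) = 2*M
(-9225 - 7837) - 2*K(-5)*37 = (-9225 - 7837) - 4*(-5)*37 = -17062 - 2*(-10)*37 = -17062 + 20*37 = -17062 + 740 = -16322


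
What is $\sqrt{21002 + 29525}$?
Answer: $\sqrt{50527} \approx 224.78$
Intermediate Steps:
$\sqrt{21002 + 29525} = \sqrt{50527}$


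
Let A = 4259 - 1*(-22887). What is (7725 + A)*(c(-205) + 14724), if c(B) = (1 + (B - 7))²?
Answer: 2065932395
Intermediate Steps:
A = 27146 (A = 4259 + 22887 = 27146)
c(B) = (-6 + B)² (c(B) = (1 + (-7 + B))² = (-6 + B)²)
(7725 + A)*(c(-205) + 14724) = (7725 + 27146)*((-6 - 205)² + 14724) = 34871*((-211)² + 14724) = 34871*(44521 + 14724) = 34871*59245 = 2065932395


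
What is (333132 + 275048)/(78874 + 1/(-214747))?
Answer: 130604830460/16937954877 ≈ 7.7108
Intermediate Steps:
(333132 + 275048)/(78874 + 1/(-214747)) = 608180/(78874 - 1/214747) = 608180/(16937954877/214747) = 608180*(214747/16937954877) = 130604830460/16937954877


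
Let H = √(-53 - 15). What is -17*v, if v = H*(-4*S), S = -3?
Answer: -408*I*√17 ≈ -1682.2*I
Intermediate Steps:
H = 2*I*√17 (H = √(-68) = 2*I*√17 ≈ 8.2462*I)
v = 24*I*√17 (v = (2*I*√17)*(-4*(-3)) = (2*I*√17)*12 = 24*I*√17 ≈ 98.955*I)
-17*v = -408*I*√17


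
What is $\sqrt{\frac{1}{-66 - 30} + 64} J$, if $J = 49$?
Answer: $\frac{49 \sqrt{36858}}{24} \approx 391.97$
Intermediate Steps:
$\sqrt{\frac{1}{-66 - 30} + 64} J = \sqrt{\frac{1}{-66 - 30} + 64} \cdot 49 = \sqrt{\frac{1}{-96} + 64} \cdot 49 = \sqrt{- \frac{1}{96} + 64} \cdot 49 = \sqrt{\frac{6143}{96}} \cdot 49 = \frac{\sqrt{36858}}{24} \cdot 49 = \frac{49 \sqrt{36858}}{24}$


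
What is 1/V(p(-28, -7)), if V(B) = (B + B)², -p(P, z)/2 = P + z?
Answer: 1/19600 ≈ 5.1020e-5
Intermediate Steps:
p(P, z) = -2*P - 2*z (p(P, z) = -2*(P + z) = -2*P - 2*z)
V(B) = 4*B² (V(B) = (2*B)² = 4*B²)
1/V(p(-28, -7)) = 1/(4*(-2*(-28) - 2*(-7))²) = 1/(4*(56 + 14)²) = 1/(4*70²) = 1/(4*4900) = 1/19600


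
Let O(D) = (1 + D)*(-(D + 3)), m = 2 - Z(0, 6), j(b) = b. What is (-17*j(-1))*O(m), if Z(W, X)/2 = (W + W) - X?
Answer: -4335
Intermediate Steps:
Z(W, X) = -2*X + 4*W (Z(W, X) = 2*((W + W) - X) = 2*(2*W - X) = 2*(-X + 2*W) = -2*X + 4*W)
m = 14 (m = 2 - (-2*6 + 4*0) = 2 - (-12 + 0) = 2 - 1*(-12) = 2 + 12 = 14)
O(D) = (1 + D)*(-3 - D) (O(D) = (1 + D)*(-(3 + D)) = (1 + D)*(-3 - D))
(-17*j(-1))*O(m) = (-17*(-1))*(-3 - 1*14² - 4*14) = 17*(-3 - 1*196 - 56) = 17*(-3 - 196 - 56) = 17*(-255) = -4335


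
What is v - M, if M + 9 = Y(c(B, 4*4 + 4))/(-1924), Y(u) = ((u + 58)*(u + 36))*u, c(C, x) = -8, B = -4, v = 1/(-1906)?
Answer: 2913793/916786 ≈ 3.1783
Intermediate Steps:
v = -1/1906 ≈ -0.00052466
Y(u) = u*(36 + u)*(58 + u) (Y(u) = ((58 + u)*(36 + u))*u = ((36 + u)*(58 + u))*u = u*(36 + u)*(58 + u))
M = -1529/481 (M = -9 - 8*(2088 + (-8)² + 94*(-8))/(-1924) = -9 - 8*(2088 + 64 - 752)*(-1/1924) = -9 - 8*1400*(-1/1924) = -9 - 11200*(-1/1924) = -9 + 2800/481 = -1529/481 ≈ -3.1788)
v - M = -1/1906 - 1*(-1529/481) = -1/1906 + 1529/481 = 2913793/916786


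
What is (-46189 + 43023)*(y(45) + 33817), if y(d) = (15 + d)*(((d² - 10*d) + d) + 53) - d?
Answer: -424725232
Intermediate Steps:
y(d) = -d + (15 + d)*(53 + d² - 9*d) (y(d) = (15 + d)*((d² - 9*d) + 53) - d = (15 + d)*(53 + d² - 9*d) - d = -d + (15 + d)*(53 + d² - 9*d))
(-46189 + 43023)*(y(45) + 33817) = (-46189 + 43023)*((795 + 45³ - 83*45 + 6*45²) + 33817) = -3166*((795 + 91125 - 3735 + 6*2025) + 33817) = -3166*((795 + 91125 - 3735 + 12150) + 33817) = -3166*(100335 + 33817) = -3166*134152 = -424725232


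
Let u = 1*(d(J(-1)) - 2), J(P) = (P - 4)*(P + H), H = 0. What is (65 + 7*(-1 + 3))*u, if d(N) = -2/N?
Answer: -948/5 ≈ -189.60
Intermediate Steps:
J(P) = P*(-4 + P) (J(P) = (P - 4)*(P + 0) = (-4 + P)*P = P*(-4 + P))
u = -12/5 (u = 1*(-2*(-1/(-4 - 1)) - 2) = 1*(-2/((-1*(-5))) - 2) = 1*(-2/5 - 2) = 1*(-12/5) = -12/5 ≈ -2.4000)
(65 + 7*(-1 + 3))*u = (65 + 7*(-1 + 3))*(-12/5) = (65 + 7*2)*(-12/5) = (65 + 14)*(-12/5) = 79*(-12/5) = -948/5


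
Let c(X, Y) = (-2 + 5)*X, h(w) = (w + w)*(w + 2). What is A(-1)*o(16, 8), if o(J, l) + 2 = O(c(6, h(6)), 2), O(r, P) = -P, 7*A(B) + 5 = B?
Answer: 24/7 ≈ 3.4286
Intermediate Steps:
h(w) = 2*w*(2 + w) (h(w) = (2*w)*(2 + w) = 2*w*(2 + w))
A(B) = -5/7 + B/7
c(X, Y) = 3*X
o(J, l) = -4 (o(J, l) = -2 - 1*2 = -2 - 2 = -4)
A(-1)*o(16, 8) = (-5/7 + (⅐)*(-1))*(-4) = (-5/7 - ⅐)*(-4) = -6/7*(-4) = 24/7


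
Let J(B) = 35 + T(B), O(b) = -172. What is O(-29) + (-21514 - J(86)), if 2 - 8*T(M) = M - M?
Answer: -86885/4 ≈ -21721.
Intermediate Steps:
T(M) = 1/4 (T(M) = 1/4 - (M - M)/8 = 1/4 - 1/8*0 = 1/4 + 0 = 1/4)
J(B) = 141/4 (J(B) = 35 + 1/4 = 141/4)
O(-29) + (-21514 - J(86)) = -172 + (-21514 - 1*141/4) = -172 + (-21514 - 141/4) = -172 - 86197/4 = -86885/4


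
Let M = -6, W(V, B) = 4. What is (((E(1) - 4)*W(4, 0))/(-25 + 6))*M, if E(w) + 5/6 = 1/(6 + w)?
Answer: -788/133 ≈ -5.9248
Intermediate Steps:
E(w) = -⅚ + 1/(6 + w)
(((E(1) - 4)*W(4, 0))/(-25 + 6))*M = ((((-24 - 5*1)/(6*(6 + 1)) - 4)*4)/(-25 + 6))*(-6) = ((((⅙)*(-24 - 5)/7 - 4)*4)/(-19))*(-6) = ((((⅙)*(⅐)*(-29) - 4)*4)*(-1/19))*(-6) = (((-29/42 - 4)*4)*(-1/19))*(-6) = (-197/42*4*(-1/19))*(-6) = -394/21*(-1/19)*(-6) = (394/399)*(-6) = -788/133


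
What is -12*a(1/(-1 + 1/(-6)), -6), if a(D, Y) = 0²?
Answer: 0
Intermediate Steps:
a(D, Y) = 0
-12*a(1/(-1 + 1/(-6)), -6) = -12*0 = 0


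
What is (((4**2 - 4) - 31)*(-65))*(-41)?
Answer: -50635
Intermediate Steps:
(((4**2 - 4) - 31)*(-65))*(-41) = (((16 - 4) - 31)*(-65))*(-41) = ((12 - 31)*(-65))*(-41) = -19*(-65)*(-41) = 1235*(-41) = -50635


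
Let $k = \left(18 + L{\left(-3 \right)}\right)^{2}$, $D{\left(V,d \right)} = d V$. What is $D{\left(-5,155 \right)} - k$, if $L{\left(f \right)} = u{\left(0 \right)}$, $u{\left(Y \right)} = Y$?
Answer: $-1099$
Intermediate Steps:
$L{\left(f \right)} = 0$
$D{\left(V,d \right)} = V d$
$k = 324$ ($k = \left(18 + 0\right)^{2} = 18^{2} = 324$)
$D{\left(-5,155 \right)} - k = \left(-5\right) 155 - 324 = -775 - 324 = -1099$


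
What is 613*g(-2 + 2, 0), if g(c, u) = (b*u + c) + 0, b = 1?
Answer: 0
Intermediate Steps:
g(c, u) = c + u (g(c, u) = (1*u + c) + 0 = (u + c) + 0 = (c + u) + 0 = c + u)
613*g(-2 + 2, 0) = 613*((-2 + 2) + 0) = 613*(0 + 0) = 613*0 = 0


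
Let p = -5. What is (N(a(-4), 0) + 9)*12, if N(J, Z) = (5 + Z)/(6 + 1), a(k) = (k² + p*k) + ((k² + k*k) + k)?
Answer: 816/7 ≈ 116.57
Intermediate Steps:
a(k) = -4*k + 3*k² (a(k) = (k² - 5*k) + ((k² + k*k) + k) = (k² - 5*k) + ((k² + k²) + k) = (k² - 5*k) + (2*k² + k) = (k² - 5*k) + (k + 2*k²) = -4*k + 3*k²)
N(J, Z) = 5/7 + Z/7 (N(J, Z) = (5 + Z)/7 = (5 + Z)*(⅐) = 5/7 + Z/7)
(N(a(-4), 0) + 9)*12 = ((5/7 + (⅐)*0) + 9)*12 = ((5/7 + 0) + 9)*12 = (5/7 + 9)*12 = (68/7)*12 = 816/7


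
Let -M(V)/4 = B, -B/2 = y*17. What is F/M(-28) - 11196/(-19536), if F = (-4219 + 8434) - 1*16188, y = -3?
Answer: 1656059/55352 ≈ 29.919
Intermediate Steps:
B = 102 (B = -(-6)*17 = -2*(-51) = 102)
F = -11973 (F = 4215 - 16188 = -11973)
M(V) = -408 (M(V) = -4*102 = -408)
F/M(-28) - 11196/(-19536) = -11973/(-408) - 11196/(-19536) = -11973*(-1/408) - 11196*(-1/19536) = 3991/136 + 933/1628 = 1656059/55352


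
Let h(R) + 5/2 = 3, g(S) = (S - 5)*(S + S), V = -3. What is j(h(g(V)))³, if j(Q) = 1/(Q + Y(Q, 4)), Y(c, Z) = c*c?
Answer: 64/27 ≈ 2.3704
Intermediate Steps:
Y(c, Z) = c²
g(S) = 2*S*(-5 + S) (g(S) = (-5 + S)*(2*S) = 2*S*(-5 + S))
h(R) = ½ (h(R) = -5/2 + 3 = ½)
j(Q) = 1/(Q + Q²)
j(h(g(V)))³ = (1/((½)*(1 + ½)))³ = (2/(3/2))³ = (2*(⅔))³ = (4/3)³ = 64/27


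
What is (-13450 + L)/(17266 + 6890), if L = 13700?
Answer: 125/12078 ≈ 0.010349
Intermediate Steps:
(-13450 + L)/(17266 + 6890) = (-13450 + 13700)/(17266 + 6890) = 250/24156 = 250*(1/24156) = 125/12078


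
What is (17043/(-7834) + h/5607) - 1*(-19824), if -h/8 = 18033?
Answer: 289849397945/14641746 ≈ 19796.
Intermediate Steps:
h = -144264 (h = -8*18033 = -144264)
(17043/(-7834) + h/5607) - 1*(-19824) = (17043/(-7834) - 144264/5607) - 1*(-19824) = (17043*(-1/7834) - 144264*1/5607) + 19824 = (-17043/7834 - 48088/1869) + 19824 = -408574759/14641746 + 19824 = 289849397945/14641746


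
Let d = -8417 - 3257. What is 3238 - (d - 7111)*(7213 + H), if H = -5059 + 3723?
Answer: 110402683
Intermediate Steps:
H = -1336
d = -11674
3238 - (d - 7111)*(7213 + H) = 3238 - (-11674 - 7111)*(7213 - 1336) = 3238 - (-18785)*5877 = 3238 - 1*(-110399445) = 3238 + 110399445 = 110402683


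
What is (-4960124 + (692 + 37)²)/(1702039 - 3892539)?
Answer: 4428683/2190500 ≈ 2.0218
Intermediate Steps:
(-4960124 + (692 + 37)²)/(1702039 - 3892539) = (-4960124 + 729²)/(-2190500) = (-4960124 + 531441)*(-1/2190500) = -4428683*(-1/2190500) = 4428683/2190500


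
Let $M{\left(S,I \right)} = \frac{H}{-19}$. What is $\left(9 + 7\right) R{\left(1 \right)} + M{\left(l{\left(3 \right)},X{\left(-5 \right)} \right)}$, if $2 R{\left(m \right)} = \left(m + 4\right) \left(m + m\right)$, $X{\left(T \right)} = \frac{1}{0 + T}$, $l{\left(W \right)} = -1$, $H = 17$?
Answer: $\frac{1503}{19} \approx 79.105$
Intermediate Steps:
$X{\left(T \right)} = \frac{1}{T}$
$R{\left(m \right)} = m \left(4 + m\right)$ ($R{\left(m \right)} = \frac{\left(m + 4\right) \left(m + m\right)}{2} = \frac{\left(4 + m\right) 2 m}{2} = \frac{2 m \left(4 + m\right)}{2} = m \left(4 + m\right)$)
$M{\left(S,I \right)} = - \frac{17}{19}$ ($M{\left(S,I \right)} = \frac{17}{-19} = 17 \left(- \frac{1}{19}\right) = - \frac{17}{19}$)
$\left(9 + 7\right) R{\left(1 \right)} + M{\left(l{\left(3 \right)},X{\left(-5 \right)} \right)} = \left(9 + 7\right) 1 \left(4 + 1\right) - \frac{17}{19} = 16 \cdot 1 \cdot 5 - \frac{17}{19} = 16 \cdot 5 - \frac{17}{19} = 80 - \frac{17}{19} = \frac{1503}{19}$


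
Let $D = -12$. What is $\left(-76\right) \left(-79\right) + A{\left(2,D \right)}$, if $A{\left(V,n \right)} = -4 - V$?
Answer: $5998$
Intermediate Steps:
$\left(-76\right) \left(-79\right) + A{\left(2,D \right)} = \left(-76\right) \left(-79\right) - 6 = 6004 - 6 = 5998$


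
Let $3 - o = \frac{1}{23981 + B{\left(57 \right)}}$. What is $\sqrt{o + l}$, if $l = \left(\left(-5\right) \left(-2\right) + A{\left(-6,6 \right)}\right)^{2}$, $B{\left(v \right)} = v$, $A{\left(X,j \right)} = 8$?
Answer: $\frac{5 \sqrt{7557955846}}{24038} \approx 18.083$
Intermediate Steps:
$o = \frac{72113}{24038}$ ($o = 3 - \frac{1}{23981 + 57} = 3 - \frac{1}{24038} = \frac{72113}{24038} \approx 3.0$)
$l = 324$ ($l = \left(\left(-5\right) \left(-2\right) + 8\right)^{2} = \left(10 + 8\right)^{2} = 18^{2} = 324$)
$\sqrt{o + l} = \sqrt{\frac{72113}{24038} + 324} = \sqrt{\frac{7860425}{24038}} = \frac{5 \sqrt{7557955846}}{24038}$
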